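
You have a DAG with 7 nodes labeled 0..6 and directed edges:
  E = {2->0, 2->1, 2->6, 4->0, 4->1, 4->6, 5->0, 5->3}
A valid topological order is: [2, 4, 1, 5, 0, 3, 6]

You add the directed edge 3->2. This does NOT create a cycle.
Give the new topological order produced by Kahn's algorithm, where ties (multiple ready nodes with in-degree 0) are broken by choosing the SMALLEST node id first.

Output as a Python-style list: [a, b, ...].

Old toposort: [2, 4, 1, 5, 0, 3, 6]
Added edge: 3->2
Position of 3 (5) > position of 2 (0). Must reorder: 3 must now come before 2.
Run Kahn's algorithm (break ties by smallest node id):
  initial in-degrees: [3, 2, 1, 1, 0, 0, 2]
  ready (indeg=0): [4, 5]
  pop 4: indeg[0]->2; indeg[1]->1; indeg[6]->1 | ready=[5] | order so far=[4]
  pop 5: indeg[0]->1; indeg[3]->0 | ready=[3] | order so far=[4, 5]
  pop 3: indeg[2]->0 | ready=[2] | order so far=[4, 5, 3]
  pop 2: indeg[0]->0; indeg[1]->0; indeg[6]->0 | ready=[0, 1, 6] | order so far=[4, 5, 3, 2]
  pop 0: no out-edges | ready=[1, 6] | order so far=[4, 5, 3, 2, 0]
  pop 1: no out-edges | ready=[6] | order so far=[4, 5, 3, 2, 0, 1]
  pop 6: no out-edges | ready=[] | order so far=[4, 5, 3, 2, 0, 1, 6]
  Result: [4, 5, 3, 2, 0, 1, 6]

Answer: [4, 5, 3, 2, 0, 1, 6]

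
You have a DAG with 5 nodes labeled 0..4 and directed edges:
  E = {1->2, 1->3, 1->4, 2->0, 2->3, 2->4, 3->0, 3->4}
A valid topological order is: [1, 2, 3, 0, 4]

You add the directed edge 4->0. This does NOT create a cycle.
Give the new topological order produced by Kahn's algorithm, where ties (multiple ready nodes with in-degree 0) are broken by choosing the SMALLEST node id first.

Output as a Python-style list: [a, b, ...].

Old toposort: [1, 2, 3, 0, 4]
Added edge: 4->0
Position of 4 (4) > position of 0 (3). Must reorder: 4 must now come before 0.
Run Kahn's algorithm (break ties by smallest node id):
  initial in-degrees: [3, 0, 1, 2, 3]
  ready (indeg=0): [1]
  pop 1: indeg[2]->0; indeg[3]->1; indeg[4]->2 | ready=[2] | order so far=[1]
  pop 2: indeg[0]->2; indeg[3]->0; indeg[4]->1 | ready=[3] | order so far=[1, 2]
  pop 3: indeg[0]->1; indeg[4]->0 | ready=[4] | order so far=[1, 2, 3]
  pop 4: indeg[0]->0 | ready=[0] | order so far=[1, 2, 3, 4]
  pop 0: no out-edges | ready=[] | order so far=[1, 2, 3, 4, 0]
  Result: [1, 2, 3, 4, 0]

Answer: [1, 2, 3, 4, 0]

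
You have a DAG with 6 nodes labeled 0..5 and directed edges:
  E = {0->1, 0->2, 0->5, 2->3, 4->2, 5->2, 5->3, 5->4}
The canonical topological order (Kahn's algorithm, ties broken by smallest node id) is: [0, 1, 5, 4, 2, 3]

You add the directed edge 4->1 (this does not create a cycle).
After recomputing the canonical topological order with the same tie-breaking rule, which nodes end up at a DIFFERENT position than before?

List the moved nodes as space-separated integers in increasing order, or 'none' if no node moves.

Answer: 1 4 5

Derivation:
Old toposort: [0, 1, 5, 4, 2, 3]
Added edge 4->1
Recompute Kahn (smallest-id tiebreak):
  initial in-degrees: [0, 2, 3, 2, 1, 1]
  ready (indeg=0): [0]
  pop 0: indeg[1]->1; indeg[2]->2; indeg[5]->0 | ready=[5] | order so far=[0]
  pop 5: indeg[2]->1; indeg[3]->1; indeg[4]->0 | ready=[4] | order so far=[0, 5]
  pop 4: indeg[1]->0; indeg[2]->0 | ready=[1, 2] | order so far=[0, 5, 4]
  pop 1: no out-edges | ready=[2] | order so far=[0, 5, 4, 1]
  pop 2: indeg[3]->0 | ready=[3] | order so far=[0, 5, 4, 1, 2]
  pop 3: no out-edges | ready=[] | order so far=[0, 5, 4, 1, 2, 3]
New canonical toposort: [0, 5, 4, 1, 2, 3]
Compare positions:
  Node 0: index 0 -> 0 (same)
  Node 1: index 1 -> 3 (moved)
  Node 2: index 4 -> 4 (same)
  Node 3: index 5 -> 5 (same)
  Node 4: index 3 -> 2 (moved)
  Node 5: index 2 -> 1 (moved)
Nodes that changed position: 1 4 5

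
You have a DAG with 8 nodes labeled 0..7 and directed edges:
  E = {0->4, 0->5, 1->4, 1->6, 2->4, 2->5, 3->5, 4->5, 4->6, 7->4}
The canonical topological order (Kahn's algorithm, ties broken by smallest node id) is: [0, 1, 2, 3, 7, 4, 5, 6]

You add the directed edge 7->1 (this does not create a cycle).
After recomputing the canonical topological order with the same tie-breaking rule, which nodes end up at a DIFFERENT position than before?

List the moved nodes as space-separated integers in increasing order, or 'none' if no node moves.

Old toposort: [0, 1, 2, 3, 7, 4, 5, 6]
Added edge 7->1
Recompute Kahn (smallest-id tiebreak):
  initial in-degrees: [0, 1, 0, 0, 4, 4, 2, 0]
  ready (indeg=0): [0, 2, 3, 7]
  pop 0: indeg[4]->3; indeg[5]->3 | ready=[2, 3, 7] | order so far=[0]
  pop 2: indeg[4]->2; indeg[5]->2 | ready=[3, 7] | order so far=[0, 2]
  pop 3: indeg[5]->1 | ready=[7] | order so far=[0, 2, 3]
  pop 7: indeg[1]->0; indeg[4]->1 | ready=[1] | order so far=[0, 2, 3, 7]
  pop 1: indeg[4]->0; indeg[6]->1 | ready=[4] | order so far=[0, 2, 3, 7, 1]
  pop 4: indeg[5]->0; indeg[6]->0 | ready=[5, 6] | order so far=[0, 2, 3, 7, 1, 4]
  pop 5: no out-edges | ready=[6] | order so far=[0, 2, 3, 7, 1, 4, 5]
  pop 6: no out-edges | ready=[] | order so far=[0, 2, 3, 7, 1, 4, 5, 6]
New canonical toposort: [0, 2, 3, 7, 1, 4, 5, 6]
Compare positions:
  Node 0: index 0 -> 0 (same)
  Node 1: index 1 -> 4 (moved)
  Node 2: index 2 -> 1 (moved)
  Node 3: index 3 -> 2 (moved)
  Node 4: index 5 -> 5 (same)
  Node 5: index 6 -> 6 (same)
  Node 6: index 7 -> 7 (same)
  Node 7: index 4 -> 3 (moved)
Nodes that changed position: 1 2 3 7

Answer: 1 2 3 7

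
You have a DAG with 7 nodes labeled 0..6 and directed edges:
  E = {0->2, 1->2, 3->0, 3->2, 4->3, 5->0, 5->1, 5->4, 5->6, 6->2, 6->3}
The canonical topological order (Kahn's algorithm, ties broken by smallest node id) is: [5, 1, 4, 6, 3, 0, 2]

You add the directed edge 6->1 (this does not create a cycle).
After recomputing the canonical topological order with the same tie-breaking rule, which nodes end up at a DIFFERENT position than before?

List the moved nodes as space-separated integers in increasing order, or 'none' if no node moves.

Old toposort: [5, 1, 4, 6, 3, 0, 2]
Added edge 6->1
Recompute Kahn (smallest-id tiebreak):
  initial in-degrees: [2, 2, 4, 2, 1, 0, 1]
  ready (indeg=0): [5]
  pop 5: indeg[0]->1; indeg[1]->1; indeg[4]->0; indeg[6]->0 | ready=[4, 6] | order so far=[5]
  pop 4: indeg[3]->1 | ready=[6] | order so far=[5, 4]
  pop 6: indeg[1]->0; indeg[2]->3; indeg[3]->0 | ready=[1, 3] | order so far=[5, 4, 6]
  pop 1: indeg[2]->2 | ready=[3] | order so far=[5, 4, 6, 1]
  pop 3: indeg[0]->0; indeg[2]->1 | ready=[0] | order so far=[5, 4, 6, 1, 3]
  pop 0: indeg[2]->0 | ready=[2] | order so far=[5, 4, 6, 1, 3, 0]
  pop 2: no out-edges | ready=[] | order so far=[5, 4, 6, 1, 3, 0, 2]
New canonical toposort: [5, 4, 6, 1, 3, 0, 2]
Compare positions:
  Node 0: index 5 -> 5 (same)
  Node 1: index 1 -> 3 (moved)
  Node 2: index 6 -> 6 (same)
  Node 3: index 4 -> 4 (same)
  Node 4: index 2 -> 1 (moved)
  Node 5: index 0 -> 0 (same)
  Node 6: index 3 -> 2 (moved)
Nodes that changed position: 1 4 6

Answer: 1 4 6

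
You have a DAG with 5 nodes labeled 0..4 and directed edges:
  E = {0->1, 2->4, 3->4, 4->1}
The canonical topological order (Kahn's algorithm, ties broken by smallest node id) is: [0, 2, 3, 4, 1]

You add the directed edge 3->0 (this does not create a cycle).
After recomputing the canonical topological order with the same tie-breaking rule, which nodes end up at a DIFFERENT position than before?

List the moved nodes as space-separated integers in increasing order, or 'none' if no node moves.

Old toposort: [0, 2, 3, 4, 1]
Added edge 3->0
Recompute Kahn (smallest-id tiebreak):
  initial in-degrees: [1, 2, 0, 0, 2]
  ready (indeg=0): [2, 3]
  pop 2: indeg[4]->1 | ready=[3] | order so far=[2]
  pop 3: indeg[0]->0; indeg[4]->0 | ready=[0, 4] | order so far=[2, 3]
  pop 0: indeg[1]->1 | ready=[4] | order so far=[2, 3, 0]
  pop 4: indeg[1]->0 | ready=[1] | order so far=[2, 3, 0, 4]
  pop 1: no out-edges | ready=[] | order so far=[2, 3, 0, 4, 1]
New canonical toposort: [2, 3, 0, 4, 1]
Compare positions:
  Node 0: index 0 -> 2 (moved)
  Node 1: index 4 -> 4 (same)
  Node 2: index 1 -> 0 (moved)
  Node 3: index 2 -> 1 (moved)
  Node 4: index 3 -> 3 (same)
Nodes that changed position: 0 2 3

Answer: 0 2 3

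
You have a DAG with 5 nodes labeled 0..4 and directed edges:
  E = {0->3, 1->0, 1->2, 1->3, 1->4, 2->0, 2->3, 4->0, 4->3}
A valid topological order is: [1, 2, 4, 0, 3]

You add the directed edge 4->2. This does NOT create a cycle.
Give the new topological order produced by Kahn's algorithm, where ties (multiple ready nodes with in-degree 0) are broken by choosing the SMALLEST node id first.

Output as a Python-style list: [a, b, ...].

Old toposort: [1, 2, 4, 0, 3]
Added edge: 4->2
Position of 4 (2) > position of 2 (1). Must reorder: 4 must now come before 2.
Run Kahn's algorithm (break ties by smallest node id):
  initial in-degrees: [3, 0, 2, 4, 1]
  ready (indeg=0): [1]
  pop 1: indeg[0]->2; indeg[2]->1; indeg[3]->3; indeg[4]->0 | ready=[4] | order so far=[1]
  pop 4: indeg[0]->1; indeg[2]->0; indeg[3]->2 | ready=[2] | order so far=[1, 4]
  pop 2: indeg[0]->0; indeg[3]->1 | ready=[0] | order so far=[1, 4, 2]
  pop 0: indeg[3]->0 | ready=[3] | order so far=[1, 4, 2, 0]
  pop 3: no out-edges | ready=[] | order so far=[1, 4, 2, 0, 3]
  Result: [1, 4, 2, 0, 3]

Answer: [1, 4, 2, 0, 3]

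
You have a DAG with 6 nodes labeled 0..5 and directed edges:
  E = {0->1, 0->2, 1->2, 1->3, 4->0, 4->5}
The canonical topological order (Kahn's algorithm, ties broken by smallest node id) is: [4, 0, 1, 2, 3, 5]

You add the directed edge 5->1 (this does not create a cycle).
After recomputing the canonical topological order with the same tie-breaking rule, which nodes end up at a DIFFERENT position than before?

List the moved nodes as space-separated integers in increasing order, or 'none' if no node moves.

Answer: 1 2 3 5

Derivation:
Old toposort: [4, 0, 1, 2, 3, 5]
Added edge 5->1
Recompute Kahn (smallest-id tiebreak):
  initial in-degrees: [1, 2, 2, 1, 0, 1]
  ready (indeg=0): [4]
  pop 4: indeg[0]->0; indeg[5]->0 | ready=[0, 5] | order so far=[4]
  pop 0: indeg[1]->1; indeg[2]->1 | ready=[5] | order so far=[4, 0]
  pop 5: indeg[1]->0 | ready=[1] | order so far=[4, 0, 5]
  pop 1: indeg[2]->0; indeg[3]->0 | ready=[2, 3] | order so far=[4, 0, 5, 1]
  pop 2: no out-edges | ready=[3] | order so far=[4, 0, 5, 1, 2]
  pop 3: no out-edges | ready=[] | order so far=[4, 0, 5, 1, 2, 3]
New canonical toposort: [4, 0, 5, 1, 2, 3]
Compare positions:
  Node 0: index 1 -> 1 (same)
  Node 1: index 2 -> 3 (moved)
  Node 2: index 3 -> 4 (moved)
  Node 3: index 4 -> 5 (moved)
  Node 4: index 0 -> 0 (same)
  Node 5: index 5 -> 2 (moved)
Nodes that changed position: 1 2 3 5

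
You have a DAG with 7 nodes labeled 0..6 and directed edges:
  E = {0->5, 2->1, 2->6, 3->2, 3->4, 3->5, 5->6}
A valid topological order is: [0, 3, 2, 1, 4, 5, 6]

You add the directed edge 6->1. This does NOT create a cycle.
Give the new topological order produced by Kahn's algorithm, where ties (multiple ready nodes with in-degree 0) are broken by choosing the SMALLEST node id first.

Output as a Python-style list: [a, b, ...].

Answer: [0, 3, 2, 4, 5, 6, 1]

Derivation:
Old toposort: [0, 3, 2, 1, 4, 5, 6]
Added edge: 6->1
Position of 6 (6) > position of 1 (3). Must reorder: 6 must now come before 1.
Run Kahn's algorithm (break ties by smallest node id):
  initial in-degrees: [0, 2, 1, 0, 1, 2, 2]
  ready (indeg=0): [0, 3]
  pop 0: indeg[5]->1 | ready=[3] | order so far=[0]
  pop 3: indeg[2]->0; indeg[4]->0; indeg[5]->0 | ready=[2, 4, 5] | order so far=[0, 3]
  pop 2: indeg[1]->1; indeg[6]->1 | ready=[4, 5] | order so far=[0, 3, 2]
  pop 4: no out-edges | ready=[5] | order so far=[0, 3, 2, 4]
  pop 5: indeg[6]->0 | ready=[6] | order so far=[0, 3, 2, 4, 5]
  pop 6: indeg[1]->0 | ready=[1] | order so far=[0, 3, 2, 4, 5, 6]
  pop 1: no out-edges | ready=[] | order so far=[0, 3, 2, 4, 5, 6, 1]
  Result: [0, 3, 2, 4, 5, 6, 1]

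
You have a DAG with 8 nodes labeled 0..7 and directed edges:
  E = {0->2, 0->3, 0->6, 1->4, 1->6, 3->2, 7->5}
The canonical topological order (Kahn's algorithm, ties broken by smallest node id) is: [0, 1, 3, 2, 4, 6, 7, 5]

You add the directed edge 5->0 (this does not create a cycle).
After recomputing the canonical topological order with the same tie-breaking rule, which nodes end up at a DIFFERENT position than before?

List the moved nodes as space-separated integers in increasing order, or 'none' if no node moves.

Answer: 0 1 2 3 4 5 6 7

Derivation:
Old toposort: [0, 1, 3, 2, 4, 6, 7, 5]
Added edge 5->0
Recompute Kahn (smallest-id tiebreak):
  initial in-degrees: [1, 0, 2, 1, 1, 1, 2, 0]
  ready (indeg=0): [1, 7]
  pop 1: indeg[4]->0; indeg[6]->1 | ready=[4, 7] | order so far=[1]
  pop 4: no out-edges | ready=[7] | order so far=[1, 4]
  pop 7: indeg[5]->0 | ready=[5] | order so far=[1, 4, 7]
  pop 5: indeg[0]->0 | ready=[0] | order so far=[1, 4, 7, 5]
  pop 0: indeg[2]->1; indeg[3]->0; indeg[6]->0 | ready=[3, 6] | order so far=[1, 4, 7, 5, 0]
  pop 3: indeg[2]->0 | ready=[2, 6] | order so far=[1, 4, 7, 5, 0, 3]
  pop 2: no out-edges | ready=[6] | order so far=[1, 4, 7, 5, 0, 3, 2]
  pop 6: no out-edges | ready=[] | order so far=[1, 4, 7, 5, 0, 3, 2, 6]
New canonical toposort: [1, 4, 7, 5, 0, 3, 2, 6]
Compare positions:
  Node 0: index 0 -> 4 (moved)
  Node 1: index 1 -> 0 (moved)
  Node 2: index 3 -> 6 (moved)
  Node 3: index 2 -> 5 (moved)
  Node 4: index 4 -> 1 (moved)
  Node 5: index 7 -> 3 (moved)
  Node 6: index 5 -> 7 (moved)
  Node 7: index 6 -> 2 (moved)
Nodes that changed position: 0 1 2 3 4 5 6 7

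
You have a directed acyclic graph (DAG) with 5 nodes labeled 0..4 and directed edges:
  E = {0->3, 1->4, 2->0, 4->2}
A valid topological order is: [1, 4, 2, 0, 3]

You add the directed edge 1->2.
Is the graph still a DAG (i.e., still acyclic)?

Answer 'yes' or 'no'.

Given toposort: [1, 4, 2, 0, 3]
Position of 1: index 0; position of 2: index 2
New edge 1->2: forward
Forward edge: respects the existing order. Still a DAG, same toposort still valid.
Still a DAG? yes

Answer: yes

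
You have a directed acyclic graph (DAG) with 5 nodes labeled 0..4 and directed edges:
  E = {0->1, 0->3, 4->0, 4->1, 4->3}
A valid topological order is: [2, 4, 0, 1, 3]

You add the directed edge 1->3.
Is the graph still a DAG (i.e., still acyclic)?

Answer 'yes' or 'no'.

Answer: yes

Derivation:
Given toposort: [2, 4, 0, 1, 3]
Position of 1: index 3; position of 3: index 4
New edge 1->3: forward
Forward edge: respects the existing order. Still a DAG, same toposort still valid.
Still a DAG? yes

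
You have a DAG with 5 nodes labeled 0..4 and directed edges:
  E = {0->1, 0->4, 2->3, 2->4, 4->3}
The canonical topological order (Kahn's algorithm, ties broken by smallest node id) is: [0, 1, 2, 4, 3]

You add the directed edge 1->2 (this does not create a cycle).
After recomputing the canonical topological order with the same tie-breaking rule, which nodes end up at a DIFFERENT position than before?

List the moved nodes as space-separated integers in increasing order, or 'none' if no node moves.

Old toposort: [0, 1, 2, 4, 3]
Added edge 1->2
Recompute Kahn (smallest-id tiebreak):
  initial in-degrees: [0, 1, 1, 2, 2]
  ready (indeg=0): [0]
  pop 0: indeg[1]->0; indeg[4]->1 | ready=[1] | order so far=[0]
  pop 1: indeg[2]->0 | ready=[2] | order so far=[0, 1]
  pop 2: indeg[3]->1; indeg[4]->0 | ready=[4] | order so far=[0, 1, 2]
  pop 4: indeg[3]->0 | ready=[3] | order so far=[0, 1, 2, 4]
  pop 3: no out-edges | ready=[] | order so far=[0, 1, 2, 4, 3]
New canonical toposort: [0, 1, 2, 4, 3]
Compare positions:
  Node 0: index 0 -> 0 (same)
  Node 1: index 1 -> 1 (same)
  Node 2: index 2 -> 2 (same)
  Node 3: index 4 -> 4 (same)
  Node 4: index 3 -> 3 (same)
Nodes that changed position: none

Answer: none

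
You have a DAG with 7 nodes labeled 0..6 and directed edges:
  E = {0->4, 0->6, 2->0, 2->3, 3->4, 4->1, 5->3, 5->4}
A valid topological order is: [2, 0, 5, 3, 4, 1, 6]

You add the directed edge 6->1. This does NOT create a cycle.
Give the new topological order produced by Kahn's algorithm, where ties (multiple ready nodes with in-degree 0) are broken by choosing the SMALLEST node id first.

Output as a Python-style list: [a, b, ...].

Answer: [2, 0, 5, 3, 4, 6, 1]

Derivation:
Old toposort: [2, 0, 5, 3, 4, 1, 6]
Added edge: 6->1
Position of 6 (6) > position of 1 (5). Must reorder: 6 must now come before 1.
Run Kahn's algorithm (break ties by smallest node id):
  initial in-degrees: [1, 2, 0, 2, 3, 0, 1]
  ready (indeg=0): [2, 5]
  pop 2: indeg[0]->0; indeg[3]->1 | ready=[0, 5] | order so far=[2]
  pop 0: indeg[4]->2; indeg[6]->0 | ready=[5, 6] | order so far=[2, 0]
  pop 5: indeg[3]->0; indeg[4]->1 | ready=[3, 6] | order so far=[2, 0, 5]
  pop 3: indeg[4]->0 | ready=[4, 6] | order so far=[2, 0, 5, 3]
  pop 4: indeg[1]->1 | ready=[6] | order so far=[2, 0, 5, 3, 4]
  pop 6: indeg[1]->0 | ready=[1] | order so far=[2, 0, 5, 3, 4, 6]
  pop 1: no out-edges | ready=[] | order so far=[2, 0, 5, 3, 4, 6, 1]
  Result: [2, 0, 5, 3, 4, 6, 1]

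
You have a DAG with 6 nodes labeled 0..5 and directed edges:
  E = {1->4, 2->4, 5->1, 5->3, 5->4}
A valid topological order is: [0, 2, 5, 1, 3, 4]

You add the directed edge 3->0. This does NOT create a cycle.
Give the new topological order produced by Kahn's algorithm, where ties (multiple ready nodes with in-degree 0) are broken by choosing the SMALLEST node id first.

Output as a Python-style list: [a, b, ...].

Old toposort: [0, 2, 5, 1, 3, 4]
Added edge: 3->0
Position of 3 (4) > position of 0 (0). Must reorder: 3 must now come before 0.
Run Kahn's algorithm (break ties by smallest node id):
  initial in-degrees: [1, 1, 0, 1, 3, 0]
  ready (indeg=0): [2, 5]
  pop 2: indeg[4]->2 | ready=[5] | order so far=[2]
  pop 5: indeg[1]->0; indeg[3]->0; indeg[4]->1 | ready=[1, 3] | order so far=[2, 5]
  pop 1: indeg[4]->0 | ready=[3, 4] | order so far=[2, 5, 1]
  pop 3: indeg[0]->0 | ready=[0, 4] | order so far=[2, 5, 1, 3]
  pop 0: no out-edges | ready=[4] | order so far=[2, 5, 1, 3, 0]
  pop 4: no out-edges | ready=[] | order so far=[2, 5, 1, 3, 0, 4]
  Result: [2, 5, 1, 3, 0, 4]

Answer: [2, 5, 1, 3, 0, 4]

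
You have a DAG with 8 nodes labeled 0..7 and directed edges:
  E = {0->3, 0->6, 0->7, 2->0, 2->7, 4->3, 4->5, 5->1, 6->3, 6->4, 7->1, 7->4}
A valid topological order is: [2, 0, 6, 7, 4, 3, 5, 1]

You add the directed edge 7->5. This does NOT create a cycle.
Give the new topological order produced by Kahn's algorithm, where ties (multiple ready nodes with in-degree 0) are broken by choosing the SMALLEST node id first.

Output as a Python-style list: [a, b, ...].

Answer: [2, 0, 6, 7, 4, 3, 5, 1]

Derivation:
Old toposort: [2, 0, 6, 7, 4, 3, 5, 1]
Added edge: 7->5
Position of 7 (3) < position of 5 (6). Old order still valid.
Run Kahn's algorithm (break ties by smallest node id):
  initial in-degrees: [1, 2, 0, 3, 2, 2, 1, 2]
  ready (indeg=0): [2]
  pop 2: indeg[0]->0; indeg[7]->1 | ready=[0] | order so far=[2]
  pop 0: indeg[3]->2; indeg[6]->0; indeg[7]->0 | ready=[6, 7] | order so far=[2, 0]
  pop 6: indeg[3]->1; indeg[4]->1 | ready=[7] | order so far=[2, 0, 6]
  pop 7: indeg[1]->1; indeg[4]->0; indeg[5]->1 | ready=[4] | order so far=[2, 0, 6, 7]
  pop 4: indeg[3]->0; indeg[5]->0 | ready=[3, 5] | order so far=[2, 0, 6, 7, 4]
  pop 3: no out-edges | ready=[5] | order so far=[2, 0, 6, 7, 4, 3]
  pop 5: indeg[1]->0 | ready=[1] | order so far=[2, 0, 6, 7, 4, 3, 5]
  pop 1: no out-edges | ready=[] | order so far=[2, 0, 6, 7, 4, 3, 5, 1]
  Result: [2, 0, 6, 7, 4, 3, 5, 1]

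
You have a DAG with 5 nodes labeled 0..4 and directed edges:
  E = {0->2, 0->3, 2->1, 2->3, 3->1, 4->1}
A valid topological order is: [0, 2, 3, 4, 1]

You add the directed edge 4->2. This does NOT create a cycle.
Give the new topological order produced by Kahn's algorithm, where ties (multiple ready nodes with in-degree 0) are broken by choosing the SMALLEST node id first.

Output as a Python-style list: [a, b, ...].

Old toposort: [0, 2, 3, 4, 1]
Added edge: 4->2
Position of 4 (3) > position of 2 (1). Must reorder: 4 must now come before 2.
Run Kahn's algorithm (break ties by smallest node id):
  initial in-degrees: [0, 3, 2, 2, 0]
  ready (indeg=0): [0, 4]
  pop 0: indeg[2]->1; indeg[3]->1 | ready=[4] | order so far=[0]
  pop 4: indeg[1]->2; indeg[2]->0 | ready=[2] | order so far=[0, 4]
  pop 2: indeg[1]->1; indeg[3]->0 | ready=[3] | order so far=[0, 4, 2]
  pop 3: indeg[1]->0 | ready=[1] | order so far=[0, 4, 2, 3]
  pop 1: no out-edges | ready=[] | order so far=[0, 4, 2, 3, 1]
  Result: [0, 4, 2, 3, 1]

Answer: [0, 4, 2, 3, 1]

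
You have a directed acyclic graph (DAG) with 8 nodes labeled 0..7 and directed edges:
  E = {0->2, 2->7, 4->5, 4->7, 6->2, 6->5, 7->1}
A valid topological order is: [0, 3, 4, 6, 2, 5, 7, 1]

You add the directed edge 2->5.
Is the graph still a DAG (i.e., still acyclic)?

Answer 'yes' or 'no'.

Answer: yes

Derivation:
Given toposort: [0, 3, 4, 6, 2, 5, 7, 1]
Position of 2: index 4; position of 5: index 5
New edge 2->5: forward
Forward edge: respects the existing order. Still a DAG, same toposort still valid.
Still a DAG? yes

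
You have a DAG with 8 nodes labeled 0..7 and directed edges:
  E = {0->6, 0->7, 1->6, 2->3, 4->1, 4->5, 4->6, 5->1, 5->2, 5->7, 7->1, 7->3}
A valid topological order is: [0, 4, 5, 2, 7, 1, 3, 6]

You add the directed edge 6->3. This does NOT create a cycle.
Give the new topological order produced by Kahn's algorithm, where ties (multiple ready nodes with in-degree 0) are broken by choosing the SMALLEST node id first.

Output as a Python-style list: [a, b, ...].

Old toposort: [0, 4, 5, 2, 7, 1, 3, 6]
Added edge: 6->3
Position of 6 (7) > position of 3 (6). Must reorder: 6 must now come before 3.
Run Kahn's algorithm (break ties by smallest node id):
  initial in-degrees: [0, 3, 1, 3, 0, 1, 3, 2]
  ready (indeg=0): [0, 4]
  pop 0: indeg[6]->2; indeg[7]->1 | ready=[4] | order so far=[0]
  pop 4: indeg[1]->2; indeg[5]->0; indeg[6]->1 | ready=[5] | order so far=[0, 4]
  pop 5: indeg[1]->1; indeg[2]->0; indeg[7]->0 | ready=[2, 7] | order so far=[0, 4, 5]
  pop 2: indeg[3]->2 | ready=[7] | order so far=[0, 4, 5, 2]
  pop 7: indeg[1]->0; indeg[3]->1 | ready=[1] | order so far=[0, 4, 5, 2, 7]
  pop 1: indeg[6]->0 | ready=[6] | order so far=[0, 4, 5, 2, 7, 1]
  pop 6: indeg[3]->0 | ready=[3] | order so far=[0, 4, 5, 2, 7, 1, 6]
  pop 3: no out-edges | ready=[] | order so far=[0, 4, 5, 2, 7, 1, 6, 3]
  Result: [0, 4, 5, 2, 7, 1, 6, 3]

Answer: [0, 4, 5, 2, 7, 1, 6, 3]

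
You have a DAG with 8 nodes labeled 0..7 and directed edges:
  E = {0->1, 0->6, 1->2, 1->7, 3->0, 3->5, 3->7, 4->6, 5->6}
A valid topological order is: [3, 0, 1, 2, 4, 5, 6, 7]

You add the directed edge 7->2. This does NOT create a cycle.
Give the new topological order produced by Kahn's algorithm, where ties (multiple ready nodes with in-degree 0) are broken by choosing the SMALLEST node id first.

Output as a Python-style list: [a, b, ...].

Old toposort: [3, 0, 1, 2, 4, 5, 6, 7]
Added edge: 7->2
Position of 7 (7) > position of 2 (3). Must reorder: 7 must now come before 2.
Run Kahn's algorithm (break ties by smallest node id):
  initial in-degrees: [1, 1, 2, 0, 0, 1, 3, 2]
  ready (indeg=0): [3, 4]
  pop 3: indeg[0]->0; indeg[5]->0; indeg[7]->1 | ready=[0, 4, 5] | order so far=[3]
  pop 0: indeg[1]->0; indeg[6]->2 | ready=[1, 4, 5] | order so far=[3, 0]
  pop 1: indeg[2]->1; indeg[7]->0 | ready=[4, 5, 7] | order so far=[3, 0, 1]
  pop 4: indeg[6]->1 | ready=[5, 7] | order so far=[3, 0, 1, 4]
  pop 5: indeg[6]->0 | ready=[6, 7] | order so far=[3, 0, 1, 4, 5]
  pop 6: no out-edges | ready=[7] | order so far=[3, 0, 1, 4, 5, 6]
  pop 7: indeg[2]->0 | ready=[2] | order so far=[3, 0, 1, 4, 5, 6, 7]
  pop 2: no out-edges | ready=[] | order so far=[3, 0, 1, 4, 5, 6, 7, 2]
  Result: [3, 0, 1, 4, 5, 6, 7, 2]

Answer: [3, 0, 1, 4, 5, 6, 7, 2]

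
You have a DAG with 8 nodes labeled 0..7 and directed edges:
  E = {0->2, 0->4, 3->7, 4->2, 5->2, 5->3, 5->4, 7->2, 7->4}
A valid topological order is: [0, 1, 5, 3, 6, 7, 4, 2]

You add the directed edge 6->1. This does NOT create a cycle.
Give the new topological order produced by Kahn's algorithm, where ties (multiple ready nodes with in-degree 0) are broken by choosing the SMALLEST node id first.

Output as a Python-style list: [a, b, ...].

Answer: [0, 5, 3, 6, 1, 7, 4, 2]

Derivation:
Old toposort: [0, 1, 5, 3, 6, 7, 4, 2]
Added edge: 6->1
Position of 6 (4) > position of 1 (1). Must reorder: 6 must now come before 1.
Run Kahn's algorithm (break ties by smallest node id):
  initial in-degrees: [0, 1, 4, 1, 3, 0, 0, 1]
  ready (indeg=0): [0, 5, 6]
  pop 0: indeg[2]->3; indeg[4]->2 | ready=[5, 6] | order so far=[0]
  pop 5: indeg[2]->2; indeg[3]->0; indeg[4]->1 | ready=[3, 6] | order so far=[0, 5]
  pop 3: indeg[7]->0 | ready=[6, 7] | order so far=[0, 5, 3]
  pop 6: indeg[1]->0 | ready=[1, 7] | order so far=[0, 5, 3, 6]
  pop 1: no out-edges | ready=[7] | order so far=[0, 5, 3, 6, 1]
  pop 7: indeg[2]->1; indeg[4]->0 | ready=[4] | order so far=[0, 5, 3, 6, 1, 7]
  pop 4: indeg[2]->0 | ready=[2] | order so far=[0, 5, 3, 6, 1, 7, 4]
  pop 2: no out-edges | ready=[] | order so far=[0, 5, 3, 6, 1, 7, 4, 2]
  Result: [0, 5, 3, 6, 1, 7, 4, 2]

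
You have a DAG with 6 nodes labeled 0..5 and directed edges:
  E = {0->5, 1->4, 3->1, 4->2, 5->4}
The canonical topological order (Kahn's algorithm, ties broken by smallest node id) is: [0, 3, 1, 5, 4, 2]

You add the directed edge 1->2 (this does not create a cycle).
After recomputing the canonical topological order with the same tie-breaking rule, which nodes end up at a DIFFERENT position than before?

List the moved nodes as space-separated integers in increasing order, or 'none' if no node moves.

Old toposort: [0, 3, 1, 5, 4, 2]
Added edge 1->2
Recompute Kahn (smallest-id tiebreak):
  initial in-degrees: [0, 1, 2, 0, 2, 1]
  ready (indeg=0): [0, 3]
  pop 0: indeg[5]->0 | ready=[3, 5] | order so far=[0]
  pop 3: indeg[1]->0 | ready=[1, 5] | order so far=[0, 3]
  pop 1: indeg[2]->1; indeg[4]->1 | ready=[5] | order so far=[0, 3, 1]
  pop 5: indeg[4]->0 | ready=[4] | order so far=[0, 3, 1, 5]
  pop 4: indeg[2]->0 | ready=[2] | order so far=[0, 3, 1, 5, 4]
  pop 2: no out-edges | ready=[] | order so far=[0, 3, 1, 5, 4, 2]
New canonical toposort: [0, 3, 1, 5, 4, 2]
Compare positions:
  Node 0: index 0 -> 0 (same)
  Node 1: index 2 -> 2 (same)
  Node 2: index 5 -> 5 (same)
  Node 3: index 1 -> 1 (same)
  Node 4: index 4 -> 4 (same)
  Node 5: index 3 -> 3 (same)
Nodes that changed position: none

Answer: none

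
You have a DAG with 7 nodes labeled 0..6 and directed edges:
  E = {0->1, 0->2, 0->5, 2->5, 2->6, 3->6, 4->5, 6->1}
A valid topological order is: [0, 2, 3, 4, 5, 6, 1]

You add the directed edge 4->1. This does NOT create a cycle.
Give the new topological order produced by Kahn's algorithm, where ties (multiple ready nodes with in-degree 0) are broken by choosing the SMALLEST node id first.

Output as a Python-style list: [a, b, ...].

Old toposort: [0, 2, 3, 4, 5, 6, 1]
Added edge: 4->1
Position of 4 (3) < position of 1 (6). Old order still valid.
Run Kahn's algorithm (break ties by smallest node id):
  initial in-degrees: [0, 3, 1, 0, 0, 3, 2]
  ready (indeg=0): [0, 3, 4]
  pop 0: indeg[1]->2; indeg[2]->0; indeg[5]->2 | ready=[2, 3, 4] | order so far=[0]
  pop 2: indeg[5]->1; indeg[6]->1 | ready=[3, 4] | order so far=[0, 2]
  pop 3: indeg[6]->0 | ready=[4, 6] | order so far=[0, 2, 3]
  pop 4: indeg[1]->1; indeg[5]->0 | ready=[5, 6] | order so far=[0, 2, 3, 4]
  pop 5: no out-edges | ready=[6] | order so far=[0, 2, 3, 4, 5]
  pop 6: indeg[1]->0 | ready=[1] | order so far=[0, 2, 3, 4, 5, 6]
  pop 1: no out-edges | ready=[] | order so far=[0, 2, 3, 4, 5, 6, 1]
  Result: [0, 2, 3, 4, 5, 6, 1]

Answer: [0, 2, 3, 4, 5, 6, 1]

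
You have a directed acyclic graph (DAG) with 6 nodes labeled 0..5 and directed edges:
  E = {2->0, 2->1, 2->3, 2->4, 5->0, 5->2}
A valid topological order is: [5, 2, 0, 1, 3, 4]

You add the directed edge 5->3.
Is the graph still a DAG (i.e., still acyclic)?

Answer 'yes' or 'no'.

Given toposort: [5, 2, 0, 1, 3, 4]
Position of 5: index 0; position of 3: index 4
New edge 5->3: forward
Forward edge: respects the existing order. Still a DAG, same toposort still valid.
Still a DAG? yes

Answer: yes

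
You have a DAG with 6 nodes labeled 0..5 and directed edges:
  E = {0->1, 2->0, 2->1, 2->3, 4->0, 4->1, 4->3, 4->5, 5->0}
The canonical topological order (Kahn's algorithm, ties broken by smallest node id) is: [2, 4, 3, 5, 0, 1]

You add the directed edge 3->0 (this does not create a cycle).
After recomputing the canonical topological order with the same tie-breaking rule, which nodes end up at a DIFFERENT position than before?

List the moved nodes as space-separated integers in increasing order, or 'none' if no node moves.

Answer: none

Derivation:
Old toposort: [2, 4, 3, 5, 0, 1]
Added edge 3->0
Recompute Kahn (smallest-id tiebreak):
  initial in-degrees: [4, 3, 0, 2, 0, 1]
  ready (indeg=0): [2, 4]
  pop 2: indeg[0]->3; indeg[1]->2; indeg[3]->1 | ready=[4] | order so far=[2]
  pop 4: indeg[0]->2; indeg[1]->1; indeg[3]->0; indeg[5]->0 | ready=[3, 5] | order so far=[2, 4]
  pop 3: indeg[0]->1 | ready=[5] | order so far=[2, 4, 3]
  pop 5: indeg[0]->0 | ready=[0] | order so far=[2, 4, 3, 5]
  pop 0: indeg[1]->0 | ready=[1] | order so far=[2, 4, 3, 5, 0]
  pop 1: no out-edges | ready=[] | order so far=[2, 4, 3, 5, 0, 1]
New canonical toposort: [2, 4, 3, 5, 0, 1]
Compare positions:
  Node 0: index 4 -> 4 (same)
  Node 1: index 5 -> 5 (same)
  Node 2: index 0 -> 0 (same)
  Node 3: index 2 -> 2 (same)
  Node 4: index 1 -> 1 (same)
  Node 5: index 3 -> 3 (same)
Nodes that changed position: none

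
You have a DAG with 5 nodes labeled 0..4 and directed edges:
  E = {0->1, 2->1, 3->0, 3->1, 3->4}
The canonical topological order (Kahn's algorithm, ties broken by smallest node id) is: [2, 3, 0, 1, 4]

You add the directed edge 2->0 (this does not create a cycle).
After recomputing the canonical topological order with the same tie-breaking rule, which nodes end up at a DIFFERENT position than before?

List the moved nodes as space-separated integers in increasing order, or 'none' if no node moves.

Answer: none

Derivation:
Old toposort: [2, 3, 0, 1, 4]
Added edge 2->0
Recompute Kahn (smallest-id tiebreak):
  initial in-degrees: [2, 3, 0, 0, 1]
  ready (indeg=0): [2, 3]
  pop 2: indeg[0]->1; indeg[1]->2 | ready=[3] | order so far=[2]
  pop 3: indeg[0]->0; indeg[1]->1; indeg[4]->0 | ready=[0, 4] | order so far=[2, 3]
  pop 0: indeg[1]->0 | ready=[1, 4] | order so far=[2, 3, 0]
  pop 1: no out-edges | ready=[4] | order so far=[2, 3, 0, 1]
  pop 4: no out-edges | ready=[] | order so far=[2, 3, 0, 1, 4]
New canonical toposort: [2, 3, 0, 1, 4]
Compare positions:
  Node 0: index 2 -> 2 (same)
  Node 1: index 3 -> 3 (same)
  Node 2: index 0 -> 0 (same)
  Node 3: index 1 -> 1 (same)
  Node 4: index 4 -> 4 (same)
Nodes that changed position: none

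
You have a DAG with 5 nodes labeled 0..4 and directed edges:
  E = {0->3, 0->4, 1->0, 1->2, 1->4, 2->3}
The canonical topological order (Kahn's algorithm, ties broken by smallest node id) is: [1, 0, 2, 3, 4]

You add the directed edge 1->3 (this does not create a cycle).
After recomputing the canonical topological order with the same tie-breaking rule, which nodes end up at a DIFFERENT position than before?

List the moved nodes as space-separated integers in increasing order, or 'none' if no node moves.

Answer: none

Derivation:
Old toposort: [1, 0, 2, 3, 4]
Added edge 1->3
Recompute Kahn (smallest-id tiebreak):
  initial in-degrees: [1, 0, 1, 3, 2]
  ready (indeg=0): [1]
  pop 1: indeg[0]->0; indeg[2]->0; indeg[3]->2; indeg[4]->1 | ready=[0, 2] | order so far=[1]
  pop 0: indeg[3]->1; indeg[4]->0 | ready=[2, 4] | order so far=[1, 0]
  pop 2: indeg[3]->0 | ready=[3, 4] | order so far=[1, 0, 2]
  pop 3: no out-edges | ready=[4] | order so far=[1, 0, 2, 3]
  pop 4: no out-edges | ready=[] | order so far=[1, 0, 2, 3, 4]
New canonical toposort: [1, 0, 2, 3, 4]
Compare positions:
  Node 0: index 1 -> 1 (same)
  Node 1: index 0 -> 0 (same)
  Node 2: index 2 -> 2 (same)
  Node 3: index 3 -> 3 (same)
  Node 4: index 4 -> 4 (same)
Nodes that changed position: none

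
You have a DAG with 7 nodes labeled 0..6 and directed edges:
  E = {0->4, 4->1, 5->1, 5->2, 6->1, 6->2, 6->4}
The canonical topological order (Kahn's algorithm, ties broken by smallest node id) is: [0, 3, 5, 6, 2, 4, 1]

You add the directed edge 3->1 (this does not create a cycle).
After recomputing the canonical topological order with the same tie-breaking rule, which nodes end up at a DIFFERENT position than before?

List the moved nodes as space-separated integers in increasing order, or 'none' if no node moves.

Old toposort: [0, 3, 5, 6, 2, 4, 1]
Added edge 3->1
Recompute Kahn (smallest-id tiebreak):
  initial in-degrees: [0, 4, 2, 0, 2, 0, 0]
  ready (indeg=0): [0, 3, 5, 6]
  pop 0: indeg[4]->1 | ready=[3, 5, 6] | order so far=[0]
  pop 3: indeg[1]->3 | ready=[5, 6] | order so far=[0, 3]
  pop 5: indeg[1]->2; indeg[2]->1 | ready=[6] | order so far=[0, 3, 5]
  pop 6: indeg[1]->1; indeg[2]->0; indeg[4]->0 | ready=[2, 4] | order so far=[0, 3, 5, 6]
  pop 2: no out-edges | ready=[4] | order so far=[0, 3, 5, 6, 2]
  pop 4: indeg[1]->0 | ready=[1] | order so far=[0, 3, 5, 6, 2, 4]
  pop 1: no out-edges | ready=[] | order so far=[0, 3, 5, 6, 2, 4, 1]
New canonical toposort: [0, 3, 5, 6, 2, 4, 1]
Compare positions:
  Node 0: index 0 -> 0 (same)
  Node 1: index 6 -> 6 (same)
  Node 2: index 4 -> 4 (same)
  Node 3: index 1 -> 1 (same)
  Node 4: index 5 -> 5 (same)
  Node 5: index 2 -> 2 (same)
  Node 6: index 3 -> 3 (same)
Nodes that changed position: none

Answer: none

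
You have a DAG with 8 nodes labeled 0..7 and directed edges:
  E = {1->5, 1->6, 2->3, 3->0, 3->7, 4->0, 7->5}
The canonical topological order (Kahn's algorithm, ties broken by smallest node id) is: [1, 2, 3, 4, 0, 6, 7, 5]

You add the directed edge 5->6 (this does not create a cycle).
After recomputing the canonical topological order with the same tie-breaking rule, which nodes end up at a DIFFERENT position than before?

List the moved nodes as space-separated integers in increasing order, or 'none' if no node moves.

Old toposort: [1, 2, 3, 4, 0, 6, 7, 5]
Added edge 5->6
Recompute Kahn (smallest-id tiebreak):
  initial in-degrees: [2, 0, 0, 1, 0, 2, 2, 1]
  ready (indeg=0): [1, 2, 4]
  pop 1: indeg[5]->1; indeg[6]->1 | ready=[2, 4] | order so far=[1]
  pop 2: indeg[3]->0 | ready=[3, 4] | order so far=[1, 2]
  pop 3: indeg[0]->1; indeg[7]->0 | ready=[4, 7] | order so far=[1, 2, 3]
  pop 4: indeg[0]->0 | ready=[0, 7] | order so far=[1, 2, 3, 4]
  pop 0: no out-edges | ready=[7] | order so far=[1, 2, 3, 4, 0]
  pop 7: indeg[5]->0 | ready=[5] | order so far=[1, 2, 3, 4, 0, 7]
  pop 5: indeg[6]->0 | ready=[6] | order so far=[1, 2, 3, 4, 0, 7, 5]
  pop 6: no out-edges | ready=[] | order so far=[1, 2, 3, 4, 0, 7, 5, 6]
New canonical toposort: [1, 2, 3, 4, 0, 7, 5, 6]
Compare positions:
  Node 0: index 4 -> 4 (same)
  Node 1: index 0 -> 0 (same)
  Node 2: index 1 -> 1 (same)
  Node 3: index 2 -> 2 (same)
  Node 4: index 3 -> 3 (same)
  Node 5: index 7 -> 6 (moved)
  Node 6: index 5 -> 7 (moved)
  Node 7: index 6 -> 5 (moved)
Nodes that changed position: 5 6 7

Answer: 5 6 7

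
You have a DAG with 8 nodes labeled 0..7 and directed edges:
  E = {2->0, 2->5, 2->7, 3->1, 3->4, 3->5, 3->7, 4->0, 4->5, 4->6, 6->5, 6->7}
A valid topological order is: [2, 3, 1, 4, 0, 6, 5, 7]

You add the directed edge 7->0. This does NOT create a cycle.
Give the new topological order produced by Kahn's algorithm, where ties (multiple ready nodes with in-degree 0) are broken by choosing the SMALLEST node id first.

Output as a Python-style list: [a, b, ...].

Old toposort: [2, 3, 1, 4, 0, 6, 5, 7]
Added edge: 7->0
Position of 7 (7) > position of 0 (4). Must reorder: 7 must now come before 0.
Run Kahn's algorithm (break ties by smallest node id):
  initial in-degrees: [3, 1, 0, 0, 1, 4, 1, 3]
  ready (indeg=0): [2, 3]
  pop 2: indeg[0]->2; indeg[5]->3; indeg[7]->2 | ready=[3] | order so far=[2]
  pop 3: indeg[1]->0; indeg[4]->0; indeg[5]->2; indeg[7]->1 | ready=[1, 4] | order so far=[2, 3]
  pop 1: no out-edges | ready=[4] | order so far=[2, 3, 1]
  pop 4: indeg[0]->1; indeg[5]->1; indeg[6]->0 | ready=[6] | order so far=[2, 3, 1, 4]
  pop 6: indeg[5]->0; indeg[7]->0 | ready=[5, 7] | order so far=[2, 3, 1, 4, 6]
  pop 5: no out-edges | ready=[7] | order so far=[2, 3, 1, 4, 6, 5]
  pop 7: indeg[0]->0 | ready=[0] | order so far=[2, 3, 1, 4, 6, 5, 7]
  pop 0: no out-edges | ready=[] | order so far=[2, 3, 1, 4, 6, 5, 7, 0]
  Result: [2, 3, 1, 4, 6, 5, 7, 0]

Answer: [2, 3, 1, 4, 6, 5, 7, 0]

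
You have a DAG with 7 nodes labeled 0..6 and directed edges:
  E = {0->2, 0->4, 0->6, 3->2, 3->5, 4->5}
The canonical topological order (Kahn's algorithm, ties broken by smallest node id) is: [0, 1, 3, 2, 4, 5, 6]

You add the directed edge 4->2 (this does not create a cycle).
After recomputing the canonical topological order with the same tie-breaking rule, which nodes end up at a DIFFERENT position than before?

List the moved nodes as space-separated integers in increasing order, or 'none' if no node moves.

Old toposort: [0, 1, 3, 2, 4, 5, 6]
Added edge 4->2
Recompute Kahn (smallest-id tiebreak):
  initial in-degrees: [0, 0, 3, 0, 1, 2, 1]
  ready (indeg=0): [0, 1, 3]
  pop 0: indeg[2]->2; indeg[4]->0; indeg[6]->0 | ready=[1, 3, 4, 6] | order so far=[0]
  pop 1: no out-edges | ready=[3, 4, 6] | order so far=[0, 1]
  pop 3: indeg[2]->1; indeg[5]->1 | ready=[4, 6] | order so far=[0, 1, 3]
  pop 4: indeg[2]->0; indeg[5]->0 | ready=[2, 5, 6] | order so far=[0, 1, 3, 4]
  pop 2: no out-edges | ready=[5, 6] | order so far=[0, 1, 3, 4, 2]
  pop 5: no out-edges | ready=[6] | order so far=[0, 1, 3, 4, 2, 5]
  pop 6: no out-edges | ready=[] | order so far=[0, 1, 3, 4, 2, 5, 6]
New canonical toposort: [0, 1, 3, 4, 2, 5, 6]
Compare positions:
  Node 0: index 0 -> 0 (same)
  Node 1: index 1 -> 1 (same)
  Node 2: index 3 -> 4 (moved)
  Node 3: index 2 -> 2 (same)
  Node 4: index 4 -> 3 (moved)
  Node 5: index 5 -> 5 (same)
  Node 6: index 6 -> 6 (same)
Nodes that changed position: 2 4

Answer: 2 4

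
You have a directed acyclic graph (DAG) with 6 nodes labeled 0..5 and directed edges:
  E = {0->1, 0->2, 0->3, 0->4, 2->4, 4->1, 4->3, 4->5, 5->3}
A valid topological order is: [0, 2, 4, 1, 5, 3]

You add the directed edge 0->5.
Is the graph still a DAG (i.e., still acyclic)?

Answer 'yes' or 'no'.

Answer: yes

Derivation:
Given toposort: [0, 2, 4, 1, 5, 3]
Position of 0: index 0; position of 5: index 4
New edge 0->5: forward
Forward edge: respects the existing order. Still a DAG, same toposort still valid.
Still a DAG? yes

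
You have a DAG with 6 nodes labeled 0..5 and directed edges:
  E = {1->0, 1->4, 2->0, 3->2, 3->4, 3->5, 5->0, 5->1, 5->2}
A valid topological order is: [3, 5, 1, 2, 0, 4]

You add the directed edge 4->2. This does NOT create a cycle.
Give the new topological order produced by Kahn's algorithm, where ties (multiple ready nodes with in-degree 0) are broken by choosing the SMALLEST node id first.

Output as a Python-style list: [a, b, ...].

Old toposort: [3, 5, 1, 2, 0, 4]
Added edge: 4->2
Position of 4 (5) > position of 2 (3). Must reorder: 4 must now come before 2.
Run Kahn's algorithm (break ties by smallest node id):
  initial in-degrees: [3, 1, 3, 0, 2, 1]
  ready (indeg=0): [3]
  pop 3: indeg[2]->2; indeg[4]->1; indeg[5]->0 | ready=[5] | order so far=[3]
  pop 5: indeg[0]->2; indeg[1]->0; indeg[2]->1 | ready=[1] | order so far=[3, 5]
  pop 1: indeg[0]->1; indeg[4]->0 | ready=[4] | order so far=[3, 5, 1]
  pop 4: indeg[2]->0 | ready=[2] | order so far=[3, 5, 1, 4]
  pop 2: indeg[0]->0 | ready=[0] | order so far=[3, 5, 1, 4, 2]
  pop 0: no out-edges | ready=[] | order so far=[3, 5, 1, 4, 2, 0]
  Result: [3, 5, 1, 4, 2, 0]

Answer: [3, 5, 1, 4, 2, 0]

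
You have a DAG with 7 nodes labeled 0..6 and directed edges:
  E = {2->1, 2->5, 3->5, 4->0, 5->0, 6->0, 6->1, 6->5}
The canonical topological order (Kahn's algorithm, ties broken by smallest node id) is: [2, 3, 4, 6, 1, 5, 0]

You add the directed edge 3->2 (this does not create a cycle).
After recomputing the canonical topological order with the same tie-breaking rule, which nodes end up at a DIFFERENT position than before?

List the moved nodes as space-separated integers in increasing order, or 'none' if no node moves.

Answer: 2 3

Derivation:
Old toposort: [2, 3, 4, 6, 1, 5, 0]
Added edge 3->2
Recompute Kahn (smallest-id tiebreak):
  initial in-degrees: [3, 2, 1, 0, 0, 3, 0]
  ready (indeg=0): [3, 4, 6]
  pop 3: indeg[2]->0; indeg[5]->2 | ready=[2, 4, 6] | order so far=[3]
  pop 2: indeg[1]->1; indeg[5]->1 | ready=[4, 6] | order so far=[3, 2]
  pop 4: indeg[0]->2 | ready=[6] | order so far=[3, 2, 4]
  pop 6: indeg[0]->1; indeg[1]->0; indeg[5]->0 | ready=[1, 5] | order so far=[3, 2, 4, 6]
  pop 1: no out-edges | ready=[5] | order so far=[3, 2, 4, 6, 1]
  pop 5: indeg[0]->0 | ready=[0] | order so far=[3, 2, 4, 6, 1, 5]
  pop 0: no out-edges | ready=[] | order so far=[3, 2, 4, 6, 1, 5, 0]
New canonical toposort: [3, 2, 4, 6, 1, 5, 0]
Compare positions:
  Node 0: index 6 -> 6 (same)
  Node 1: index 4 -> 4 (same)
  Node 2: index 0 -> 1 (moved)
  Node 3: index 1 -> 0 (moved)
  Node 4: index 2 -> 2 (same)
  Node 5: index 5 -> 5 (same)
  Node 6: index 3 -> 3 (same)
Nodes that changed position: 2 3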